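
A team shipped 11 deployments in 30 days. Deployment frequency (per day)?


Formula: deployments per day = releases / days
= 11 / 30
= 0.367 deploys/day
(equivalently, 2.57 deploys/week)

0.367 deploys/day


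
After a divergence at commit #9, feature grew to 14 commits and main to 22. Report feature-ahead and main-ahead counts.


Common ancestor: commit #9
feature commits after divergence: 14 - 9 = 5
main commits after divergence: 22 - 9 = 13
feature is 5 commits ahead of main
main is 13 commits ahead of feature

feature ahead: 5, main ahead: 13


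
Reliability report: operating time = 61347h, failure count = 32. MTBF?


Formula: MTBF = Total operating time / Number of failures
MTBF = 61347 / 32
MTBF = 1917.09 hours

1917.09 hours


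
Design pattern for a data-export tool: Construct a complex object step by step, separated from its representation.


This matches the Builder pattern

Builder


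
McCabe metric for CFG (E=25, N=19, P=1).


Formula: V(G) = E - N + 2P
V(G) = 25 - 19 + 2*1
V(G) = 6 + 2
V(G) = 8

8


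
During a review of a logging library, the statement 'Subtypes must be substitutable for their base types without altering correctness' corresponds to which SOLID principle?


This describes the Liskov Substitution Principle (LSP)

Liskov Substitution Principle (LSP)


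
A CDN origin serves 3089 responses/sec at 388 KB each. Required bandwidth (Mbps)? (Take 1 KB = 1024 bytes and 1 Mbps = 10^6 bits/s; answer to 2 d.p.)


Formula: Mbps = payload_bytes * RPS * 8 / 1e6
Payload per request = 388 KB = 388 * 1024 = 397312 bytes
Total bytes/sec = 397312 * 3089 = 1227296768
Total bits/sec = 1227296768 * 8 = 9818374144
Mbps = 9818374144 / 1e6 = 9818.37

9818.37 Mbps


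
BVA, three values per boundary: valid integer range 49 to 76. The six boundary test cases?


Range: [49, 76]
Boundaries: just below min, min, min+1, max-1, max, just above max
Values: [48, 49, 50, 75, 76, 77]

[48, 49, 50, 75, 76, 77]


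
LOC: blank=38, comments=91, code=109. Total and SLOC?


Total LOC = blank + comment + code
Total LOC = 38 + 91 + 109 = 238
SLOC (source only) = code = 109

Total LOC: 238, SLOC: 109


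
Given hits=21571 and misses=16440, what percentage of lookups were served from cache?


Formula: hit rate = hits / (hits + misses) * 100
hit rate = 21571 / (21571 + 16440) * 100
hit rate = 21571 / 38011 * 100
hit rate = 56.75%

56.75%


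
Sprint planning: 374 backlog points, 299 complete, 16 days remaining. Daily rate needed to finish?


Formula: Required rate = Remaining points / Days left
Remaining = 374 - 299 = 75 points
Required rate = 75 / 16 = 4.69 points/day

4.69 points/day


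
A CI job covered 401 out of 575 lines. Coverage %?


Coverage = covered / total * 100
Coverage = 401 / 575 * 100
Coverage = 69.74%

69.74%


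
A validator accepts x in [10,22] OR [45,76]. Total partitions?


Valid ranges: [10,22] and [45,76]
Class 1: x < 10 — invalid
Class 2: 10 ≤ x ≤ 22 — valid
Class 3: 22 < x < 45 — invalid (gap between ranges)
Class 4: 45 ≤ x ≤ 76 — valid
Class 5: x > 76 — invalid
Total equivalence classes: 5

5 equivalence classes


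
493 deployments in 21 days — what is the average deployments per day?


Formula: deployments per day = releases / days
= 493 / 21
= 23.476 deploys/day
(equivalently, 164.33 deploys/week)

23.476 deploys/day


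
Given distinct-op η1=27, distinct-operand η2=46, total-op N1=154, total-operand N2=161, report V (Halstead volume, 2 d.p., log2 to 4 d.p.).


Formula: V = N * log2(η), where N = N1 + N2 and η = η1 + η2
η = 27 + 46 = 73
N = 154 + 161 = 315
log2(73) ≈ 6.1898
V = 315 * 6.1898 = 1949.79

1949.79


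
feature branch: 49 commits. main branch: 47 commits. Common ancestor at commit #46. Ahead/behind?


Common ancestor: commit #46
feature commits after divergence: 49 - 46 = 3
main commits after divergence: 47 - 46 = 1
feature is 3 commits ahead of main
main is 1 commits ahead of feature

feature ahead: 3, main ahead: 1


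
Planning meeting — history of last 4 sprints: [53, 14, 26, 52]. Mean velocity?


Formula: Avg velocity = Total points / Number of sprints
Points: [53, 14, 26, 52]
Sum = 53 + 14 + 26 + 52 = 145
Avg velocity = 145 / 4 = 36.25 points/sprint

36.25 points/sprint


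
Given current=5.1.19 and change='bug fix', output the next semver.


Current: 5.1.19
Change category: 'bug fix' → patch bump
SemVer rule: patch bump → increment PATCH (MAJOR and MINOR unchanged)
New: 5.1.20

5.1.20


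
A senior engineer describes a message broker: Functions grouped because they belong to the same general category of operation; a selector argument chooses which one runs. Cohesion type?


Reasoning: Grouped by category of activity, not by data or sequence
Type: Logical cohesion

Logical cohesion


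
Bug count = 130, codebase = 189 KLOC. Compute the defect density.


Defect density = defects / KLOC
Defect density = 130 / 189
Defect density = 0.688 defects/KLOC

0.688 defects/KLOC


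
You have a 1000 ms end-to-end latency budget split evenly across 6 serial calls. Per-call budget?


Formula: per_stage = total_budget / stages
per_stage = 1000 / 6
per_stage = 166.67 ms

166.67 ms


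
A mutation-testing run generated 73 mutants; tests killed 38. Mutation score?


Mutation score = killed / total * 100
Mutation score = 38 / 73 * 100
Mutation score = 52.05%

52.05%


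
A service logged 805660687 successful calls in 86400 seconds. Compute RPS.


Formula: throughput = requests / seconds
throughput = 805660687 / 86400
throughput = 9324.78 requests/second

9324.78 requests/second


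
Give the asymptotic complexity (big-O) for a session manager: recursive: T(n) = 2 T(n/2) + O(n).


Reasoning: master theorem case 2 (merge-sort recurrence)
Complexity: O(n log n)

O(n log n)


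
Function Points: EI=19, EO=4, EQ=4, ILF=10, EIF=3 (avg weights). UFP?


UFP = EI*4 + EO*5 + EQ*4 + ILF*10 + EIF*7
UFP = 19*4 + 4*5 + 4*4 + 10*10 + 3*7
UFP = 76 + 20 + 16 + 100 + 21
UFP = 233

233


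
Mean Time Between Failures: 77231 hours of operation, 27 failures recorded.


Formula: MTBF = Total operating time / Number of failures
MTBF = 77231 / 27
MTBF = 2860.41 hours

2860.41 hours


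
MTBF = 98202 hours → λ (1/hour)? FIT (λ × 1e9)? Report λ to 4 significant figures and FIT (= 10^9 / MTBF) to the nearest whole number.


Formula: λ = 1 / MTBF; FIT = λ × 1e9 = 1e9 / MTBF
λ = 1 / 98202 ≈ 1.018e-05 failures/hour
FIT = 1e9 / 98202 ≈ 10183 failures per 1e9 hours (nearest whole number)

λ = 1.018e-05 /h, FIT = 10183


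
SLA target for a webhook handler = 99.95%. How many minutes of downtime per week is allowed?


Formula: allowed downtime = period * (100 - SLA) / 100
Period (week) = 10080 minutes
Unavailability fraction = (100 - 99.95) / 100
Allowed downtime = 10080 * (100 - 99.95) / 100
Allowed downtime = 5.04 minutes

5.04 minutes


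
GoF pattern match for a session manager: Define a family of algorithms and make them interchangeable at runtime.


This matches the Strategy pattern

Strategy


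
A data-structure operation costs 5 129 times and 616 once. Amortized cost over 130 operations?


Formula: Amortized cost = Total cost / Operations
Total cost = (129 * 5) + (1 * 616)
Total cost = 645 + 616 = 1261
Amortized = 1261 / 130 = 9.7

9.7


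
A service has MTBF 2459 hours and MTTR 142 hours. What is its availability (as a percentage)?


Availability = MTBF / (MTBF + MTTR)
Availability = 2459 / (2459 + 142)
Availability = 2459 / 2601
Availability = 94.5406%

94.5406%


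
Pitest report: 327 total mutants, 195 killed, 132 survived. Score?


Mutation score = killed / total * 100
Mutation score = 195 / 327 * 100
Mutation score = 59.63%

59.63%


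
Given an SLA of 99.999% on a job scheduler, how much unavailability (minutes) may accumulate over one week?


Formula: allowed downtime = period * (100 - SLA) / 100
Period (week) = 10080 minutes
Unavailability fraction = (100 - 99.999) / 100
Allowed downtime = 10080 * (100 - 99.999) / 100
Allowed downtime = 0.1008 minutes

0.1008 minutes


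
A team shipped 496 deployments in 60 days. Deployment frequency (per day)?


Formula: deployments per day = releases / days
= 496 / 60
= 8.267 deploys/day
(equivalently, 57.87 deploys/week)

8.267 deploys/day


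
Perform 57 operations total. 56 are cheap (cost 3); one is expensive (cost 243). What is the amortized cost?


Formula: Amortized cost = Total cost / Operations
Total cost = (56 * 3) + (1 * 243)
Total cost = 168 + 243 = 411
Amortized = 411 / 57 = 7.2105

7.2105


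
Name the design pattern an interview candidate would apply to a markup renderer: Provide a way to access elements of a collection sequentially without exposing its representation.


This matches the Iterator pattern

Iterator


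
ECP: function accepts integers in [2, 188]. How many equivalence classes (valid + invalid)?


Valid range: [2, 188]
Class 1: x < 2 — invalid
Class 2: 2 ≤ x ≤ 188 — valid
Class 3: x > 188 — invalid
Total equivalence classes: 3

3 equivalence classes


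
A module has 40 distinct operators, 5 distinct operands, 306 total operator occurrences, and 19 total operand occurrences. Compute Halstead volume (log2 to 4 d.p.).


Formula: V = N * log2(η), where N = N1 + N2 and η = η1 + η2
η = 40 + 5 = 45
N = 306 + 19 = 325
log2(45) ≈ 5.4919
V = 325 * 5.4919 = 1784.87

1784.87


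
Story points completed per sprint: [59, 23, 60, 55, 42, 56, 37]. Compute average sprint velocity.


Formula: Avg velocity = Total points / Number of sprints
Points: [59, 23, 60, 55, 42, 56, 37]
Sum = 59 + 23 + 60 + 55 + 42 + 56 + 37 = 332
Avg velocity = 332 / 7 = 47.43 points/sprint

47.43 points/sprint


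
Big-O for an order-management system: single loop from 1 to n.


Reasoning: one pass through n items
Complexity: O(n)

O(n)


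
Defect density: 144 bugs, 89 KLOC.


Defect density = defects / KLOC
Defect density = 144 / 89
Defect density = 1.618 defects/KLOC

1.618 defects/KLOC


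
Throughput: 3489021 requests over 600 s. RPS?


Formula: throughput = requests / seconds
throughput = 3489021 / 600
throughput = 5815.04 requests/second

5815.04 requests/second


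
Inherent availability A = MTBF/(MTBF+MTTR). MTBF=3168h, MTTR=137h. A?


Availability = MTBF / (MTBF + MTTR)
Availability = 3168 / (3168 + 137)
Availability = 3168 / 3305
Availability = 95.8548%

95.8548%


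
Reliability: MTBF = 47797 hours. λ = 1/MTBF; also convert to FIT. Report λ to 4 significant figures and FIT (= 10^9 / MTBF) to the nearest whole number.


Formula: λ = 1 / MTBF; FIT = λ × 1e9 = 1e9 / MTBF
λ = 1 / 47797 ≈ 2.092e-05 failures/hour
FIT = 1e9 / 47797 ≈ 20922 failures per 1e9 hours (nearest whole number)

λ = 2.092e-05 /h, FIT = 20922


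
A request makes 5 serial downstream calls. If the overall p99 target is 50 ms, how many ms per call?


Formula: per_stage = total_budget / stages
per_stage = 50 / 5
per_stage = 10.0 ms

10.0 ms


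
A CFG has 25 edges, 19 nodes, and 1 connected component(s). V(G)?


Formula: V(G) = E - N + 2P
V(G) = 25 - 19 + 2*1
V(G) = 6 + 2
V(G) = 8

8


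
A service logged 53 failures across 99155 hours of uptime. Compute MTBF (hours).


Formula: MTBF = Total operating time / Number of failures
MTBF = 99155 / 53
MTBF = 1870.85 hours

1870.85 hours


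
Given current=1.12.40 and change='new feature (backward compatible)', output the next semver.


Current: 1.12.40
Change category: 'new feature (backward compatible)' → minor bump
SemVer rule: minor bump → increment MINOR, reset PATCH to 0 (MAJOR unchanged)
New: 1.13.0

1.13.0


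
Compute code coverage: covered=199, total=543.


Coverage = covered / total * 100
Coverage = 199 / 543 * 100
Coverage = 36.65%

36.65%


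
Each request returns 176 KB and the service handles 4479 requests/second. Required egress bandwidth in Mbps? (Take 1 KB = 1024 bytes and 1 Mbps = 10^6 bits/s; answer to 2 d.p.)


Formula: Mbps = payload_bytes * RPS * 8 / 1e6
Payload per request = 176 KB = 176 * 1024 = 180224 bytes
Total bytes/sec = 180224 * 4479 = 807223296
Total bits/sec = 807223296 * 8 = 6457786368
Mbps = 6457786368 / 1e6 = 6457.79

6457.79 Mbps


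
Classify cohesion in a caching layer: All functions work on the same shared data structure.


Reasoning: Functions share data
Type: Communicational cohesion

Communicational cohesion


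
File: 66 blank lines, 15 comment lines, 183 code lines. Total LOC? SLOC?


Total LOC = blank + comment + code
Total LOC = 66 + 15 + 183 = 264
SLOC (source only) = code = 183

Total LOC: 264, SLOC: 183


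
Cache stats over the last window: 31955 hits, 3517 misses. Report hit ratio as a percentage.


Formula: hit rate = hits / (hits + misses) * 100
hit rate = 31955 / (31955 + 3517) * 100
hit rate = 31955 / 35472 * 100
hit rate = 90.09%

90.09%


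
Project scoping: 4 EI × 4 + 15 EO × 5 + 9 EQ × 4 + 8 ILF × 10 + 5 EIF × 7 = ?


UFP = EI*4 + EO*5 + EQ*4 + ILF*10 + EIF*7
UFP = 4*4 + 15*5 + 9*4 + 8*10 + 5*7
UFP = 16 + 75 + 36 + 80 + 35
UFP = 242

242


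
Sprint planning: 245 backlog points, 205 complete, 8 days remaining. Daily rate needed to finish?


Formula: Required rate = Remaining points / Days left
Remaining = 245 - 205 = 40 points
Required rate = 40 / 8 = 5.0 points/day

5.0 points/day


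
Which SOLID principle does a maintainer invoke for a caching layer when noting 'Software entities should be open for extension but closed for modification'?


This describes the Open/Closed Principle (OCP)

Open/Closed Principle (OCP)


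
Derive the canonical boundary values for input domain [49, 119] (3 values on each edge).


Range: [49, 119]
Boundaries: just below min, min, min+1, max-1, max, just above max
Values: [48, 49, 50, 118, 119, 120]

[48, 49, 50, 118, 119, 120]


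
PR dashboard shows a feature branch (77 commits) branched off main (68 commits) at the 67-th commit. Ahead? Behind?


Common ancestor: commit #67
feature commits after divergence: 77 - 67 = 10
main commits after divergence: 68 - 67 = 1
feature is 10 commits ahead of main
main is 1 commits ahead of feature

feature ahead: 10, main ahead: 1


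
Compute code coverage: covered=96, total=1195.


Coverage = covered / total * 100
Coverage = 96 / 1195 * 100
Coverage = 8.03%

8.03%


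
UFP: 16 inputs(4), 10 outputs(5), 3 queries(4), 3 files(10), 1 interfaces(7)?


UFP = EI*4 + EO*5 + EQ*4 + ILF*10 + EIF*7
UFP = 16*4 + 10*5 + 3*4 + 3*10 + 1*7
UFP = 64 + 50 + 12 + 30 + 7
UFP = 163

163


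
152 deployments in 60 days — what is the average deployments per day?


Formula: deployments per day = releases / days
= 152 / 60
= 2.533 deploys/day
(equivalently, 17.73 deploys/week)

2.533 deploys/day


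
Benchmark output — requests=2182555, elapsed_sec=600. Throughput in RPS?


Formula: throughput = requests / seconds
throughput = 2182555 / 600
throughput = 3637.59 requests/second

3637.59 requests/second


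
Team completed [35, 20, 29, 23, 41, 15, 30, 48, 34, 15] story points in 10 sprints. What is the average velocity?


Formula: Avg velocity = Total points / Number of sprints
Points: [35, 20, 29, 23, 41, 15, 30, 48, 34, 15]
Sum = 35 + 20 + 29 + 23 + 41 + 15 + 30 + 48 + 34 + 15 = 290
Avg velocity = 290 / 10 = 29.0 points/sprint

29.0 points/sprint


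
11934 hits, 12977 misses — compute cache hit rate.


Formula: hit rate = hits / (hits + misses) * 100
hit rate = 11934 / (11934 + 12977) * 100
hit rate = 11934 / 24911 * 100
hit rate = 47.91%

47.91%


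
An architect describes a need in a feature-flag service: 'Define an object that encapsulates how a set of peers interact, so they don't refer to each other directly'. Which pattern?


This matches the Mediator pattern

Mediator


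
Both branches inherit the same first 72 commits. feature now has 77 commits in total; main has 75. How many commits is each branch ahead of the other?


Common ancestor: commit #72
feature commits after divergence: 77 - 72 = 5
main commits after divergence: 75 - 72 = 3
feature is 5 commits ahead of main
main is 3 commits ahead of feature

feature ahead: 5, main ahead: 3


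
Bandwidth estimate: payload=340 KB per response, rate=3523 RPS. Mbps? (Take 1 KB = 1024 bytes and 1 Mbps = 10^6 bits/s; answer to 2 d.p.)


Formula: Mbps = payload_bytes * RPS * 8 / 1e6
Payload per request = 340 KB = 340 * 1024 = 348160 bytes
Total bytes/sec = 348160 * 3523 = 1226567680
Total bits/sec = 1226567680 * 8 = 9812541440
Mbps = 9812541440 / 1e6 = 9812.54

9812.54 Mbps


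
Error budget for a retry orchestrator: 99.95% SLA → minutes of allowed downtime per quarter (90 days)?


Formula: allowed downtime = period * (100 - SLA) / 100
Period (quarter (90 days)) = 129600 minutes
Unavailability fraction = (100 - 99.95) / 100
Allowed downtime = 129600 * (100 - 99.95) / 100
Allowed downtime = 64.8 minutes

64.8 minutes


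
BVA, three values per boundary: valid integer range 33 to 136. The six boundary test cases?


Range: [33, 136]
Boundaries: just below min, min, min+1, max-1, max, just above max
Values: [32, 33, 34, 135, 136, 137]

[32, 33, 34, 135, 136, 137]


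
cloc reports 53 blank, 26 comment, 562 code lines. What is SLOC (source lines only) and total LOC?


Total LOC = blank + comment + code
Total LOC = 53 + 26 + 562 = 641
SLOC (source only) = code = 562

Total LOC: 641, SLOC: 562


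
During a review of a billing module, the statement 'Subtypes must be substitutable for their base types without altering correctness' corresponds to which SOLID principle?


This describes the Liskov Substitution Principle (LSP)

Liskov Substitution Principle (LSP)


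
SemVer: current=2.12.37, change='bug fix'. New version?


Current: 2.12.37
Change category: 'bug fix' → patch bump
SemVer rule: patch bump → increment PATCH (MAJOR and MINOR unchanged)
New: 2.12.38

2.12.38


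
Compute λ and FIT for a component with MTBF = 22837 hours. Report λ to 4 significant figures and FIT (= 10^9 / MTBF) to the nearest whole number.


Formula: λ = 1 / MTBF; FIT = λ × 1e9 = 1e9 / MTBF
λ = 1 / 22837 ≈ 4.379e-05 failures/hour
FIT = 1e9 / 22837 ≈ 43789 failures per 1e9 hours (nearest whole number)

λ = 4.379e-05 /h, FIT = 43789


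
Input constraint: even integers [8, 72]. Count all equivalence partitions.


Constraint: even integers in [8, 72]
Class 1: x < 8 — out-of-range invalid
Class 2: x in [8,72] but odd — wrong type invalid
Class 3: x in [8,72] and even — valid
Class 4: x > 72 — out-of-range invalid
Total equivalence classes: 4

4 equivalence classes


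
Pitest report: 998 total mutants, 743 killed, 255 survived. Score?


Mutation score = killed / total * 100
Mutation score = 743 / 998 * 100
Mutation score = 74.45%

74.45%


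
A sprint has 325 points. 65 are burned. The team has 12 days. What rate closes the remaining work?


Formula: Required rate = Remaining points / Days left
Remaining = 325 - 65 = 260 points
Required rate = 260 / 12 = 21.67 points/day

21.67 points/day


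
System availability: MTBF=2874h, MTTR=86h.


Availability = MTBF / (MTBF + MTTR)
Availability = 2874 / (2874 + 86)
Availability = 2874 / 2960
Availability = 97.0946%

97.0946%


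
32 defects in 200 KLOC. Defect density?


Defect density = defects / KLOC
Defect density = 32 / 200
Defect density = 0.16 defects/KLOC

0.16 defects/KLOC


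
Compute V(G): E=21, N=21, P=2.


Formula: V(G) = E - N + 2P
V(G) = 21 - 21 + 2*2
V(G) = 0 + 4
V(G) = 4

4


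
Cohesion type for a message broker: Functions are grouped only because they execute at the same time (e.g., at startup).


Reasoning: Related by timing only
Type: Temporal cohesion

Temporal cohesion


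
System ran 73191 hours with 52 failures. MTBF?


Formula: MTBF = Total operating time / Number of failures
MTBF = 73191 / 52
MTBF = 1407.52 hours

1407.52 hours


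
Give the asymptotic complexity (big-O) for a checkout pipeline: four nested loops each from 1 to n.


Reasoning: four levels of nesting
Complexity: O(n^4)

O(n^4)


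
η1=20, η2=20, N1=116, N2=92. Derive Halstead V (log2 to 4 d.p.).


Formula: V = N * log2(η), where N = N1 + N2 and η = η1 + η2
η = 20 + 20 = 40
N = 116 + 92 = 208
log2(40) ≈ 5.3219
V = 208 * 5.3219 = 1106.96

1106.96


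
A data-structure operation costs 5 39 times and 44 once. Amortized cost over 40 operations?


Formula: Amortized cost = Total cost / Operations
Total cost = (39 * 5) + (1 * 44)
Total cost = 195 + 44 = 239
Amortized = 239 / 40 = 5.975

5.975


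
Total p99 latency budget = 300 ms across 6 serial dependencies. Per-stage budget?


Formula: per_stage = total_budget / stages
per_stage = 300 / 6
per_stage = 50.0 ms

50.0 ms


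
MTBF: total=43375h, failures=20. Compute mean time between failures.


Formula: MTBF = Total operating time / Number of failures
MTBF = 43375 / 20
MTBF = 2168.75 hours

2168.75 hours


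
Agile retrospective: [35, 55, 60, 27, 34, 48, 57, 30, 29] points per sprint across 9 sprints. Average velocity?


Formula: Avg velocity = Total points / Number of sprints
Points: [35, 55, 60, 27, 34, 48, 57, 30, 29]
Sum = 35 + 55 + 60 + 27 + 34 + 48 + 57 + 30 + 29 = 375
Avg velocity = 375 / 9 = 41.67 points/sprint

41.67 points/sprint


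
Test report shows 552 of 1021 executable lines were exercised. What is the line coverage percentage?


Coverage = covered / total * 100
Coverage = 552 / 1021 * 100
Coverage = 54.06%

54.06%


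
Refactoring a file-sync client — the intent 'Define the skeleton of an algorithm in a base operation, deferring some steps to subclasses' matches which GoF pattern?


This matches the Template Method pattern

Template Method


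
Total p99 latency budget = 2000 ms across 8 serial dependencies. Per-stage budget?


Formula: per_stage = total_budget / stages
per_stage = 2000 / 8
per_stage = 250.0 ms

250.0 ms


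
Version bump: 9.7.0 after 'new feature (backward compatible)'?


Current: 9.7.0
Change category: 'new feature (backward compatible)' → minor bump
SemVer rule: minor bump → increment MINOR, reset PATCH to 0 (MAJOR unchanged)
New: 9.8.0

9.8.0


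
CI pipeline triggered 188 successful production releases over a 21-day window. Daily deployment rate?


Formula: deployments per day = releases / days
= 188 / 21
= 8.952 deploys/day
(equivalently, 62.67 deploys/week)

8.952 deploys/day


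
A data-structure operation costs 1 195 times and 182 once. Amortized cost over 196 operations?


Formula: Amortized cost = Total cost / Operations
Total cost = (195 * 1) + (1 * 182)
Total cost = 195 + 182 = 377
Amortized = 377 / 196 = 1.9235

1.9235


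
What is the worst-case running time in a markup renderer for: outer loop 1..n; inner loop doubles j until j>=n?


Reasoning: linear outer times logarithmic inner
Complexity: O(n log n)

O(n log n)


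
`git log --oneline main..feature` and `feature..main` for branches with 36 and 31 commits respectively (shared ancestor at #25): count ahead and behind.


Common ancestor: commit #25
feature commits after divergence: 36 - 25 = 11
main commits after divergence: 31 - 25 = 6
feature is 11 commits ahead of main
main is 6 commits ahead of feature

feature ahead: 11, main ahead: 6


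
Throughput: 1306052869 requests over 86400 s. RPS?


Formula: throughput = requests / seconds
throughput = 1306052869 / 86400
throughput = 15116.35 requests/second

15116.35 requests/second


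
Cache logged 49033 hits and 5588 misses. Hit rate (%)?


Formula: hit rate = hits / (hits + misses) * 100
hit rate = 49033 / (49033 + 5588) * 100
hit rate = 49033 / 54621 * 100
hit rate = 89.77%

89.77%


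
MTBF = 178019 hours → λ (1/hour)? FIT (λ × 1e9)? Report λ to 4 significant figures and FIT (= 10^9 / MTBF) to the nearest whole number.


Formula: λ = 1 / MTBF; FIT = λ × 1e9 = 1e9 / MTBF
λ = 1 / 178019 ≈ 5.617e-06 failures/hour
FIT = 1e9 / 178019 ≈ 5617 failures per 1e9 hours (nearest whole number)

λ = 5.617e-06 /h, FIT = 5617


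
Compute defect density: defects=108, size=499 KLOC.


Defect density = defects / KLOC
Defect density = 108 / 499
Defect density = 0.216 defects/KLOC

0.216 defects/KLOC


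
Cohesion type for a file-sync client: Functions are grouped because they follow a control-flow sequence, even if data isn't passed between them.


Reasoning: Grouped by order of execution within a routine, not by data flow
Type: Procedural cohesion

Procedural cohesion


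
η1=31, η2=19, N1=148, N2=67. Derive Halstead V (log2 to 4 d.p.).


Formula: V = N * log2(η), where N = N1 + N2 and η = η1 + η2
η = 31 + 19 = 50
N = 148 + 67 = 215
log2(50) ≈ 5.6439
V = 215 * 5.6439 = 1213.44

1213.44


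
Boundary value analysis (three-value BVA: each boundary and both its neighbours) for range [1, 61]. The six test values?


Range: [1, 61]
Boundaries: just below min, min, min+1, max-1, max, just above max
Values: [0, 1, 2, 60, 61, 62]

[0, 1, 2, 60, 61, 62]


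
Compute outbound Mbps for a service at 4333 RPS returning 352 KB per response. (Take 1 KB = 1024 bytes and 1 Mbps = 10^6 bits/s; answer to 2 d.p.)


Formula: Mbps = payload_bytes * RPS * 8 / 1e6
Payload per request = 352 KB = 352 * 1024 = 360448 bytes
Total bytes/sec = 360448 * 4333 = 1561821184
Total bits/sec = 1561821184 * 8 = 12494569472
Mbps = 12494569472 / 1e6 = 12494.57

12494.57 Mbps


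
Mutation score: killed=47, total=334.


Mutation score = killed / total * 100
Mutation score = 47 / 334 * 100
Mutation score = 14.07%

14.07%


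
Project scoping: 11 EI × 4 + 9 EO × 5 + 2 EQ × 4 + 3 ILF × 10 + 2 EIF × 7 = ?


UFP = EI*4 + EO*5 + EQ*4 + ILF*10 + EIF*7
UFP = 11*4 + 9*5 + 2*4 + 3*10 + 2*7
UFP = 44 + 45 + 8 + 30 + 14
UFP = 141

141


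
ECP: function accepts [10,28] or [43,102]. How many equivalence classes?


Valid ranges: [10,28] and [43,102]
Class 1: x < 10 — invalid
Class 2: 10 ≤ x ≤ 28 — valid
Class 3: 28 < x < 43 — invalid (gap between ranges)
Class 4: 43 ≤ x ≤ 102 — valid
Class 5: x > 102 — invalid
Total equivalence classes: 5

5 equivalence classes


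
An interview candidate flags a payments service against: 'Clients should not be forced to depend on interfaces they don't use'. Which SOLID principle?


This describes the Interface Segregation Principle (ISP)

Interface Segregation Principle (ISP)


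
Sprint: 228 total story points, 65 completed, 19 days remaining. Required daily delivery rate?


Formula: Required rate = Remaining points / Days left
Remaining = 228 - 65 = 163 points
Required rate = 163 / 19 = 8.58 points/day

8.58 points/day


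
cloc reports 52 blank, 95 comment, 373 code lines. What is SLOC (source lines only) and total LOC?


Total LOC = blank + comment + code
Total LOC = 52 + 95 + 373 = 520
SLOC (source only) = code = 373

Total LOC: 520, SLOC: 373


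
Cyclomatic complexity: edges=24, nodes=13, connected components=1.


Formula: V(G) = E - N + 2P
V(G) = 24 - 13 + 2*1
V(G) = 11 + 2
V(G) = 13

13


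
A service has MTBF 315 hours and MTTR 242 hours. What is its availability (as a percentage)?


Availability = MTBF / (MTBF + MTTR)
Availability = 315 / (315 + 242)
Availability = 315 / 557
Availability = 56.553%

56.553%


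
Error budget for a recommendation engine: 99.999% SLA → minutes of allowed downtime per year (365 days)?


Formula: allowed downtime = period * (100 - SLA) / 100
Period (year (365 days)) = 525600 minutes
Unavailability fraction = (100 - 99.999) / 100
Allowed downtime = 525600 * (100 - 99.999) / 100
Allowed downtime = 5.256 minutes

5.256 minutes


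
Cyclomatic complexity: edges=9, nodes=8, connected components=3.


Formula: V(G) = E - N + 2P
V(G) = 9 - 8 + 2*3
V(G) = 1 + 6
V(G) = 7

7


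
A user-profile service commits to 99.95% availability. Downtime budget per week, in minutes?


Formula: allowed downtime = period * (100 - SLA) / 100
Period (week) = 10080 minutes
Unavailability fraction = (100 - 99.95) / 100
Allowed downtime = 10080 * (100 - 99.95) / 100
Allowed downtime = 5.04 minutes

5.04 minutes


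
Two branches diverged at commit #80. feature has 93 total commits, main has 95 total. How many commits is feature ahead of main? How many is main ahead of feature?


Common ancestor: commit #80
feature commits after divergence: 93 - 80 = 13
main commits after divergence: 95 - 80 = 15
feature is 13 commits ahead of main
main is 15 commits ahead of feature

feature ahead: 13, main ahead: 15


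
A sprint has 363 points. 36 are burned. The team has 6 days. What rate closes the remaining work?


Formula: Required rate = Remaining points / Days left
Remaining = 363 - 36 = 327 points
Required rate = 327 / 6 = 54.5 points/day

54.5 points/day


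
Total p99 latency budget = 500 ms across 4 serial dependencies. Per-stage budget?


Formula: per_stage = total_budget / stages
per_stage = 500 / 4
per_stage = 125.0 ms

125.0 ms


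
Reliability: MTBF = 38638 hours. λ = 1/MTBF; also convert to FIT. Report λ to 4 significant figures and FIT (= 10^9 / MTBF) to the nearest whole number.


Formula: λ = 1 / MTBF; FIT = λ × 1e9 = 1e9 / MTBF
λ = 1 / 38638 ≈ 2.588e-05 failures/hour
FIT = 1e9 / 38638 ≈ 25881 failures per 1e9 hours (nearest whole number)

λ = 2.588e-05 /h, FIT = 25881


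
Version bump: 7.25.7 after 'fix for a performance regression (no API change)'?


Current: 7.25.7
Change category: 'fix for a performance regression (no API change)' → patch bump
SemVer rule: patch bump → increment PATCH (MAJOR and MINOR unchanged)
New: 7.25.8

7.25.8


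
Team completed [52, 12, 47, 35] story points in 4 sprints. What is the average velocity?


Formula: Avg velocity = Total points / Number of sprints
Points: [52, 12, 47, 35]
Sum = 52 + 12 + 47 + 35 = 146
Avg velocity = 146 / 4 = 36.5 points/sprint

36.5 points/sprint


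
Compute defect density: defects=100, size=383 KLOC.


Defect density = defects / KLOC
Defect density = 100 / 383
Defect density = 0.261 defects/KLOC

0.261 defects/KLOC


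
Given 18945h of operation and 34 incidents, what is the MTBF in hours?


Formula: MTBF = Total operating time / Number of failures
MTBF = 18945 / 34
MTBF = 557.21 hours

557.21 hours


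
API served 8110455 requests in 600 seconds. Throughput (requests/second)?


Formula: throughput = requests / seconds
throughput = 8110455 / 600
throughput = 13517.43 requests/second

13517.43 requests/second


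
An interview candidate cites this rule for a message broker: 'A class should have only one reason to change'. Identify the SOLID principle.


This describes the Single Responsibility Principle (SRP)

Single Responsibility Principle (SRP)


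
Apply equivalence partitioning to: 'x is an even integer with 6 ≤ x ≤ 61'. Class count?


Constraint: even integers in [6, 61]
Class 1: x < 6 — out-of-range invalid
Class 2: x in [6,61] but odd — wrong type invalid
Class 3: x in [6,61] and even — valid
Class 4: x > 61 — out-of-range invalid
Total equivalence classes: 4

4 equivalence classes


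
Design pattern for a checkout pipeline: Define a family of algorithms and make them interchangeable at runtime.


This matches the Strategy pattern

Strategy


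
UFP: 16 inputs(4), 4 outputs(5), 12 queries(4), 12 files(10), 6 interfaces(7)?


UFP = EI*4 + EO*5 + EQ*4 + ILF*10 + EIF*7
UFP = 16*4 + 4*5 + 12*4 + 12*10 + 6*7
UFP = 64 + 20 + 48 + 120 + 42
UFP = 294

294


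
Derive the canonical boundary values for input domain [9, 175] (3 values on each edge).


Range: [9, 175]
Boundaries: just below min, min, min+1, max-1, max, just above max
Values: [8, 9, 10, 174, 175, 176]

[8, 9, 10, 174, 175, 176]


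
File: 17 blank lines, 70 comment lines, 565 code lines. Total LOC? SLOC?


Total LOC = blank + comment + code
Total LOC = 17 + 70 + 565 = 652
SLOC (source only) = code = 565

Total LOC: 652, SLOC: 565


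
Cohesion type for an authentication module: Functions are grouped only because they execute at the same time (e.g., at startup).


Reasoning: Related by timing only
Type: Temporal cohesion

Temporal cohesion


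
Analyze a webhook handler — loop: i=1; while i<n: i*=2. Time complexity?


Reasoning: i doubles each step so iterations are log2(n)
Complexity: O(log n)

O(log n)


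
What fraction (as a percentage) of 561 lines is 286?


Coverage = covered / total * 100
Coverage = 286 / 561 * 100
Coverage = 50.98%

50.98%


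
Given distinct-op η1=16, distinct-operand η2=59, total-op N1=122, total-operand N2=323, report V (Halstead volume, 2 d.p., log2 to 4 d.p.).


Formula: V = N * log2(η), where N = N1 + N2 and η = η1 + η2
η = 16 + 59 = 75
N = 122 + 323 = 445
log2(75) ≈ 6.2288
V = 445 * 6.2288 = 2771.82

2771.82


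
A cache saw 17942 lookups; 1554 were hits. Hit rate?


Formula: hit rate = hits / (hits + misses) * 100
hit rate = 1554 / (1554 + 16388) * 100
hit rate = 1554 / 17942 * 100
hit rate = 8.66%

8.66%


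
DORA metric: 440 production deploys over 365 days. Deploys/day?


Formula: deployments per day = releases / days
= 440 / 365
= 1.205 deploys/day
(equivalently, 8.44 deploys/week)

1.205 deploys/day


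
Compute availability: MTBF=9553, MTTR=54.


Availability = MTBF / (MTBF + MTTR)
Availability = 9553 / (9553 + 54)
Availability = 9553 / 9607
Availability = 99.4379%

99.4379%


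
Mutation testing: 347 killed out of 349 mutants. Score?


Mutation score = killed / total * 100
Mutation score = 347 / 349 * 100
Mutation score = 99.43%

99.43%


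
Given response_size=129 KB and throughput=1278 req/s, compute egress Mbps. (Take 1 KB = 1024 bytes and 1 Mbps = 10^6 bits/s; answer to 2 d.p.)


Formula: Mbps = payload_bytes * RPS * 8 / 1e6
Payload per request = 129 KB = 129 * 1024 = 132096 bytes
Total bytes/sec = 132096 * 1278 = 168818688
Total bits/sec = 168818688 * 8 = 1350549504
Mbps = 1350549504 / 1e6 = 1350.55

1350.55 Mbps


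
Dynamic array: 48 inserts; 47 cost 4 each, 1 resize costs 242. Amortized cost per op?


Formula: Amortized cost = Total cost / Operations
Total cost = (47 * 4) + (1 * 242)
Total cost = 188 + 242 = 430
Amortized = 430 / 48 = 8.9583

8.9583


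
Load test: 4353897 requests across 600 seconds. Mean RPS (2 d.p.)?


Formula: throughput = requests / seconds
throughput = 4353897 / 600
throughput = 7256.5 requests/second

7256.5 requests/second


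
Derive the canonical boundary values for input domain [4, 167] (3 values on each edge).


Range: [4, 167]
Boundaries: just below min, min, min+1, max-1, max, just above max
Values: [3, 4, 5, 166, 167, 168]

[3, 4, 5, 166, 167, 168]


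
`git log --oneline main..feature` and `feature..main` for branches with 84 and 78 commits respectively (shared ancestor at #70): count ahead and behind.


Common ancestor: commit #70
feature commits after divergence: 84 - 70 = 14
main commits after divergence: 78 - 70 = 8
feature is 14 commits ahead of main
main is 8 commits ahead of feature

feature ahead: 14, main ahead: 8


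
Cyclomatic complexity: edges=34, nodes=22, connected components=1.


Formula: V(G) = E - N + 2P
V(G) = 34 - 22 + 2*1
V(G) = 12 + 2
V(G) = 14

14


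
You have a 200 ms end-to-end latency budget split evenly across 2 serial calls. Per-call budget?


Formula: per_stage = total_budget / stages
per_stage = 200 / 2
per_stage = 100.0 ms

100.0 ms


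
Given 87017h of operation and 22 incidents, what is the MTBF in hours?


Formula: MTBF = Total operating time / Number of failures
MTBF = 87017 / 22
MTBF = 3955.32 hours

3955.32 hours


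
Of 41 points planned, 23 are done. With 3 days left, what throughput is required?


Formula: Required rate = Remaining points / Days left
Remaining = 41 - 23 = 18 points
Required rate = 18 / 3 = 6.0 points/day

6.0 points/day


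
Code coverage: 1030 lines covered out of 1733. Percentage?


Coverage = covered / total * 100
Coverage = 1030 / 1733 * 100
Coverage = 59.43%

59.43%


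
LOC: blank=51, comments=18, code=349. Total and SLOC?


Total LOC = blank + comment + code
Total LOC = 51 + 18 + 349 = 418
SLOC (source only) = code = 349

Total LOC: 418, SLOC: 349


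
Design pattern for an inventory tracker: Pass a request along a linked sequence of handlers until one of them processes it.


This matches the Chain of Responsibility pattern

Chain of Responsibility


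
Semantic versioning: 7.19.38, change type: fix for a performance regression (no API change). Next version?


Current: 7.19.38
Change category: 'fix for a performance regression (no API change)' → patch bump
SemVer rule: patch bump → increment PATCH (MAJOR and MINOR unchanged)
New: 7.19.39

7.19.39


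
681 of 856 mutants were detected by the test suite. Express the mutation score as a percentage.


Mutation score = killed / total * 100
Mutation score = 681 / 856 * 100
Mutation score = 79.56%

79.56%


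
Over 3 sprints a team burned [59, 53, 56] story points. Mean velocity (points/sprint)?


Formula: Avg velocity = Total points / Number of sprints
Points: [59, 53, 56]
Sum = 59 + 53 + 56 = 168
Avg velocity = 168 / 3 = 56.0 points/sprint

56.0 points/sprint


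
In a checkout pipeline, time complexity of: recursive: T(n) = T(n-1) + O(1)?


Reasoning: linear recursion with constant work per frame
Complexity: O(n)

O(n)


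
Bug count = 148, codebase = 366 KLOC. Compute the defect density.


Defect density = defects / KLOC
Defect density = 148 / 366
Defect density = 0.404 defects/KLOC

0.404 defects/KLOC


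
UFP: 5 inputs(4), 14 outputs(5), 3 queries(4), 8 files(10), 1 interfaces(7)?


UFP = EI*4 + EO*5 + EQ*4 + ILF*10 + EIF*7
UFP = 5*4 + 14*5 + 3*4 + 8*10 + 1*7
UFP = 20 + 70 + 12 + 80 + 7
UFP = 189

189


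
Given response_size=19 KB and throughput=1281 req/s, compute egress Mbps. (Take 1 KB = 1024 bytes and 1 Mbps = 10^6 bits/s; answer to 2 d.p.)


Formula: Mbps = payload_bytes * RPS * 8 / 1e6
Payload per request = 19 KB = 19 * 1024 = 19456 bytes
Total bytes/sec = 19456 * 1281 = 24923136
Total bits/sec = 24923136 * 8 = 199385088
Mbps = 199385088 / 1e6 = 199.39

199.39 Mbps


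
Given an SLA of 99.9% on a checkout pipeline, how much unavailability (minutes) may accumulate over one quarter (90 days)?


Formula: allowed downtime = period * (100 - SLA) / 100
Period (quarter (90 days)) = 129600 minutes
Unavailability fraction = (100 - 99.9) / 100
Allowed downtime = 129600 * (100 - 99.9) / 100
Allowed downtime = 129.6 minutes

129.6 minutes


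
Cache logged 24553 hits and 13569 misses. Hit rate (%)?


Formula: hit rate = hits / (hits + misses) * 100
hit rate = 24553 / (24553 + 13569) * 100
hit rate = 24553 / 38122 * 100
hit rate = 64.41%

64.41%


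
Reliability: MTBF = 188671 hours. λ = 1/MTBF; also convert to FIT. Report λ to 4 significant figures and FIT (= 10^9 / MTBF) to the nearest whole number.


Formula: λ = 1 / MTBF; FIT = λ × 1e9 = 1e9 / MTBF
λ = 1 / 188671 ≈ 5.300e-06 failures/hour
FIT = 1e9 / 188671 ≈ 5300 failures per 1e9 hours (nearest whole number)

λ = 5.300e-06 /h, FIT = 5300


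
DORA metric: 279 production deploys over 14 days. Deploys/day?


Formula: deployments per day = releases / days
= 279 / 14
= 19.929 deploys/day
(equivalently, 139.5 deploys/week)

19.929 deploys/day


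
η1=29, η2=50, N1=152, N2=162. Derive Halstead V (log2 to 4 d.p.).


Formula: V = N * log2(η), where N = N1 + N2 and η = η1 + η2
η = 29 + 50 = 79
N = 152 + 162 = 314
log2(79) ≈ 6.3038
V = 314 * 6.3038 = 1979.39

1979.39


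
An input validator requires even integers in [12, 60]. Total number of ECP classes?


Constraint: even integers in [12, 60]
Class 1: x < 12 — out-of-range invalid
Class 2: x in [12,60] but odd — wrong type invalid
Class 3: x in [12,60] and even — valid
Class 4: x > 60 — out-of-range invalid
Total equivalence classes: 4

4 equivalence classes
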